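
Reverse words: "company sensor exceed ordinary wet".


Original: "company sensor exceed ordinary wet"
Words (1..n): company | sensor | exceed | ordinary | wet
Reversed (n..1): wet | ordinary | exceed | sensor | company
Result = "wet ordinary exceed sensor company"


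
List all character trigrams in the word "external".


Word: "external" (length 8)
Number of trigrams = 8 - 3 + 1 = 6
  Position 0: "ext"
  Position 1: "xte"
  Position 2: "ter"
  Position 3: "ern"
  Position 4: "rna"
  Position 5: "nal"
Trigrams = "ext", "xte", "ter", "ern", "rna", "nal"


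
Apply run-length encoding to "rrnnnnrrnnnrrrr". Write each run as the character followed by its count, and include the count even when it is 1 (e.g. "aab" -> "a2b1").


String: "rrnnnnrrnnnrrrr"
Scanning for consecutive runs:
  'r' x 2
  'n' x 4
  'r' x 2
  'n' x 3
  'r' x 4
RLE = "r2n4r2n3r4"


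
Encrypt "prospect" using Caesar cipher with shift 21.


Word: "prospect"
Shift: 21
Each letter → (letter + shift) mod 26:
  'p' (15) + 21 = 10 → 'k'
  'r' (17) + 21 = 12 → 'm'
  'o' (14) + 21 = 9 → 'j'
  's' (18) + 21 = 13 → 'n'
  'p' (15) + 21 = 10 → 'k'
  'e' (4) + 21 = 25 → 'z'
  'c' (2) + 21 = 23 → 'x'
  't' (19) + 21 = 14 → 'o'
Result = "kmjnkzxo"


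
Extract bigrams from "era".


Word: "era" (length 3)
Number of bigrams = 3 - 2 + 1 = 2
  Position 0: "er"
  Position 1: "ra"
Bigrams = "er", "ra"


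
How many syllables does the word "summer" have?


Word: "summer"
Syllable breakdown: sum | mer
Counting: 2 parts
= 2 syllables


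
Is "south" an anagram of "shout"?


Word 1: "shout" → sorted: hostu
Word 2: "south" → sorted: hostu
Same letters? hostu == hostu
Anagram = Yes


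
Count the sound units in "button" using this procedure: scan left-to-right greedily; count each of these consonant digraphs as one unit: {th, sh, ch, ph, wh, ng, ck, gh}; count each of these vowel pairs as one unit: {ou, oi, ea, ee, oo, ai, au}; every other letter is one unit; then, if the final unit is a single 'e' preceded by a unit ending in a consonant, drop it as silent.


Word: "button" (6 letters)
Left-to-right scan:
  [1] 'b' (letter)
  [2] 'u' (letter)
  [3] 't' (letter)
  [4] 't' (letter)
  [5] 'o' (letter)
  [6] 'n' (letter)
Units from scan: 6
Sound units = 6 units


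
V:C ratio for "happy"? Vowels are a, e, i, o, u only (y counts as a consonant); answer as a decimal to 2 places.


Word: "happy"
Vowels (a,e,i,o,u): 1
Consonants: 4
Ratio = 1/4
= 0.25


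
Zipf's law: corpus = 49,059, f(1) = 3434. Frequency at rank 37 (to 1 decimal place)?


Zipf's law: f(r) = f(1) / r
f(1) = 3434
f(37) = 3434 / 37
= 92.8 occurrences


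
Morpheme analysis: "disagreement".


Word: "disagreement"
Morphemes: dis- | agree | -ment
Each morpheme carries meaning
= 3 morphemes


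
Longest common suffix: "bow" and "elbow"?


Word 1: "bow"
Word 2: "elbow"
Comparing from end:
  Pos -1: 'w' == 'w'
  Pos -2: 'o' == 'o'
  Pos -3: 'b' == 'b'
LCS = "bow" (length 3)


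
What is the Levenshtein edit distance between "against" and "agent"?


Word 1: "against" (length 7)
Word 2: "agent" (length 5)
One optimal edit sequence (insert/delete/substitute each cost 1):
  1. keep 'a'
  2. keep 'g'
  3. delete 'a'  (+1)
  4. substitute 'i' -> 'e'  (+1)
  5. keep 'n'
  6. delete 's'  (+1)
  7. keep 't'
Total edit operations: 3
Edit distance = 3


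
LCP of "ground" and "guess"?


Word 1: "ground"
Word 2: "guess"
Comparing from start:
  Pos 0: 'g' == 'g'
  Pos 1: 'r' != 'u' (stop)
LCP = "g" (length 1)


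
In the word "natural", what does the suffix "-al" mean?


Suffix: -al
Example: natural (nature + -al, with a spelling change)
Meaning = relating to


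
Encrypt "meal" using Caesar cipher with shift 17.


Word: "meal"
Shift: 17
Each letter → (letter + shift) mod 26:
  'm' (12) + 17 = 3 → 'd'
  'e' (4) + 17 = 21 → 'v'
  'a' (0) + 17 = 17 → 'r'
  'l' (11) + 17 = 2 → 'c'
Result = "dvrc"


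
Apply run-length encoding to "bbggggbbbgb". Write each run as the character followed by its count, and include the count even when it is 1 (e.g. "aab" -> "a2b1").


String: "bbggggbbbgb"
Scanning for consecutive runs:
  'b' x 2
  'g' x 4
  'b' x 3
  'g' x 1
  'b' x 1
RLE = "b2g4b3g1b1"


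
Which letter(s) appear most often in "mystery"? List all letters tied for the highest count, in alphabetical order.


Word: "mystery"
Letter counts:
  'e': 1
  'm': 1
  'r': 1
  's': 1
  't': 1
  'y': 2
Maximum count = 2
Most frequent = 'y' (2 times each)


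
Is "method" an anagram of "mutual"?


Word 1: "mutual" → sorted: almtuu
Word 2: "method" → sorted: dehmot
Same letters? almtuu != dehmot
Anagram = No


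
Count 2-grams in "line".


Word: "line" (length 4)
Number of 2-grams = length - 2 + 1 = 4 - 2 + 1
= 3


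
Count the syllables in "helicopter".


Word: "helicopter"
Syllable breakdown: hel / i / cop / ter
Counting: 4 parts
= 4 syllables


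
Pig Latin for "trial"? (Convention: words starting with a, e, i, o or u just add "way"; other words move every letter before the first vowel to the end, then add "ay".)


Word: "trial"
Starts with consonant(s) → move to end, add 'ay'
Consonant cluster: "tr"
Pig Latin = "ialtray"


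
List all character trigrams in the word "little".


Word: "little" (length 6)
Number of trigrams = 6 - 3 + 1 = 4
  Position 0: "lit"
  Position 1: "itt"
  Position 2: "ttl"
  Position 3: "tle"
Trigrams = "lit", "itt", "ttl", "tle"


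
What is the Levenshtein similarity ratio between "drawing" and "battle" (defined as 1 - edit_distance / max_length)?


Word 1: "drawing" (length 7)
Word 2: "battle" (length 6)
One optimal edit sequence:
  1. delete 'd'  (+1)
  2. substitute 'r' -> 'b'  (+1)
  3. keep 'a'
  4. substitute 'w' -> 't'  (+1)
  5. substitute 'i' -> 't'  (+1)
  6. substitute 'n' -> 'l'  (+1)
  7. substitute 'g' -> 'e'  (+1)
Edit distance = 6
Max length = max(7, 6) = 7
Similarity = 1 - 6/7
= 0.1429


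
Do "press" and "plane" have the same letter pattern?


Pattern of "press": [0, 1, 2, 3, 3]
Pattern of "plane": [0, 1, 2, 3, 4]
Patterns do not match
Same pattern = No


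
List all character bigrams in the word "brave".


Word: "brave" (length 5)
Number of bigrams = 5 - 2 + 1 = 4
  Position 0: "br"
  Position 1: "ra"
  Position 2: "av"
  Position 3: "ve"
Bigrams = "br", "ra", "av", "ve"


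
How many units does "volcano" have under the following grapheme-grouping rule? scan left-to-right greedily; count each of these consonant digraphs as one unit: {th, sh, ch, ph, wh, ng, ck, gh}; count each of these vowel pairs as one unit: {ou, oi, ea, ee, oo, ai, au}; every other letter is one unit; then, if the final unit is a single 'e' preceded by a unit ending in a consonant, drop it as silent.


Word: "volcano" (7 letters)
Left-to-right scan:
  (1) 'v' (letter)
  (2) 'o' (letter)
  (3) 'l' (letter)
  (4) 'c' (letter)
  (5) 'a' (letter)
  (6) 'n' (letter)
  (7) 'o' (letter)
Units from scan: 7
Sound units = 7 units


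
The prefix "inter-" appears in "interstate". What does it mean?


Prefix: inter-
Example: interstate = inter- + state
Meaning = between


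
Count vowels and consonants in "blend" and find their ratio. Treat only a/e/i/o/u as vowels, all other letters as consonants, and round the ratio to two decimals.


Word: "blend"
Vowels (a,e,i,o,u): 1
Consonants: 4
Ratio = 1/4
= 0.25


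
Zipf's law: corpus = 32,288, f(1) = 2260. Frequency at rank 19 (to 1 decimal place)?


Zipf's law: f(r) = f(1) / r
f(1) = 2260
f(19) = 2260 / 19
= 118.9 occurrences


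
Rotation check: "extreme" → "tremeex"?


Word: "extreme", Candidate: "tremeex"
Method: check if candidate is substring of word+word
"extremeextreme" contains "tremeex"? Yes
Is rotation = Yes


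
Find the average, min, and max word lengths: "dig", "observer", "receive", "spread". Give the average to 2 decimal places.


Lengths: "dig"=3, "observer"=8, "receive"=7, "spread"=6
Sum = 24, Count = 4
Average = 24/4 = 6.00
= avg=6.00, min=3, max=8


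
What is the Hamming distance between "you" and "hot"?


Comparing character by character (same length = 3):
  Pos 0: 'y' vs 'h' !=
  Pos 1: 'o' vs 'o' =
  Pos 2: 'u' vs 't' !=
Hamming distance = 2


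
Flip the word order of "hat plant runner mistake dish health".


Original: "hat plant runner mistake dish health"
Words (1..n): hat | plant | runner | mistake | dish | health
Reversed (n..1): health | dish | mistake | runner | plant | hat
Result = "health dish mistake runner plant hat"


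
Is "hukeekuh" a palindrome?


Word: "hukeekuh"
Reversed: "hukeekuh"
Forward == Backward? hukeekuh == hukeekuh
Palindrome = Yes


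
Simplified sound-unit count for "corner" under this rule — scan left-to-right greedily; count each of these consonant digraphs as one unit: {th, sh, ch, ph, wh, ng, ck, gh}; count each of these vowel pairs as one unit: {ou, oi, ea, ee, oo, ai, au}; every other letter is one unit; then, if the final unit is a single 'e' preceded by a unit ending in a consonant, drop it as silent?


Word: "corner" (6 letters)
Left-to-right scan:
  [1] 'c' (letter)
  [2] 'o' (letter)
  [3] 'r' (letter)
  [4] 'n' (letter)
  [5] 'e' (letter)
  [6] 'r' (letter)
Units from scan: 6
Sound units = 6 units


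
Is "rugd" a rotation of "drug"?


Word: "drug", Candidate: "rugd"
Method: check if candidate is substring of word+word
"drugdrug" contains "rugd"? Yes
Is rotation = Yes


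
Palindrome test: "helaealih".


Word: "helaealih"
Reversed: "hilaealeh"
Forward == Backward? helaealih != hilaealeh
Palindrome = No


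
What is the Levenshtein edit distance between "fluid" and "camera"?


Word 1: "fluid" (length 5)
Word 2: "camera" (length 6)
One optimal edit sequence (insert/delete/substitute each cost 1):
  1. insert 'c'  (+1)
  2. substitute 'f' -> 'a'  (+1)
  3. substitute 'l' -> 'm'  (+1)
  4. substitute 'u' -> 'e'  (+1)
  5. substitute 'i' -> 'r'  (+1)
  6. substitute 'd' -> 'a'  (+1)
Total edit operations: 6
Edit distance = 6


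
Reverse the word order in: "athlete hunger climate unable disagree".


Original: "athlete hunger climate unable disagree"
Words (1..n): athlete | hunger | climate | unable | disagree
Reversed (n..1): disagree | unable | climate | hunger | athlete
Result = "disagree unable climate hunger athlete"


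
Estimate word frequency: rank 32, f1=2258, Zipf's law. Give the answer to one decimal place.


Zipf's law: f(r) = f(1) / r
f(1) = 2258
f(32) = 2258 / 32
= 70.6 occurrences


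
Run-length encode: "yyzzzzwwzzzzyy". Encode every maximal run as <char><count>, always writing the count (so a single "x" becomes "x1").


String: "yyzzzzwwzzzzyy"
Scanning for consecutive runs:
  'y' x 2
  'z' x 4
  'w' x 2
  'z' x 4
  'y' x 2
RLE = "y2z4w2z4y2"


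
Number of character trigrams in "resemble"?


Word: "resemble" (length 8)
Number of 3-grams = length - 3 + 1 = 8 - 3 + 1
= 6


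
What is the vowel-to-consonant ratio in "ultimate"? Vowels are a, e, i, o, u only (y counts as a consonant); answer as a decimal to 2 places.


Word: "ultimate"
Vowels (a,e,i,o,u): 4
Consonants: 4
Ratio = 4/4
= 1.00


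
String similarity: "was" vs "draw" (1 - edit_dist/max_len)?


Word 1: "was" (length 3)
Word 2: "draw" (length 4)
One optimal edit sequence:
  1. insert 'd'  (+1)
  2. substitute 'w' -> 'r'  (+1)
  3. keep 'a'
  4. substitute 's' -> 'w'  (+1)
Edit distance = 3
Max length = max(3, 4) = 4
Similarity = 1 - 3/4
= 0.2500


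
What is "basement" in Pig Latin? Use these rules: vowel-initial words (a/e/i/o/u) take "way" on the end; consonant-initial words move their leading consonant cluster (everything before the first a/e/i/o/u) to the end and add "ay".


Word: "basement"
Starts with consonant(s) → move to end, add 'ay'
Consonant cluster: "b"
Pig Latin = "asementbay"


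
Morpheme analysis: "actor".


Word: "actor"
Morphemes: act + -or
Each morpheme carries meaning
= 2 morphemes


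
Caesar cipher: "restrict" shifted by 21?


Word: "restrict"
Shift: 21
Each letter → (letter + shift) mod 26:
  'r' (17) + 21 = 12 → 'm'
  'e' (4) + 21 = 25 → 'z'
  's' (18) + 21 = 13 → 'n'
  't' (19) + 21 = 14 → 'o'
  'r' (17) + 21 = 12 → 'm'
  'i' (8) + 21 = 3 → 'd'
  'c' (2) + 21 = 23 → 'x'
  't' (19) + 21 = 14 → 'o'
Result = "mznomdxo"


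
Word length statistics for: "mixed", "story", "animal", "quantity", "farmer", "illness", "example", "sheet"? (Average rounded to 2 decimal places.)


Lengths: "mixed"=5, "story"=5, "animal"=6, "quantity"=8, "farmer"=6, "illness"=7, "example"=7, "sheet"=5
Sum = 49, Count = 8
Average = 49/8 = 6.13
= avg=6.13, min=5, max=8


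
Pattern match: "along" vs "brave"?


Pattern of "along": [0, 1, 2, 3, 4]
Pattern of "brave": [0, 1, 2, 3, 4]
Patterns match
Same pattern = Yes


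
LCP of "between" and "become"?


Word 1: "between"
Word 2: "become"
Comparing from start:
  Pos 0: 'b' == 'b'
  Pos 1: 'e' == 'e'
  Pos 2: 't' != 'c' (stop)
LCP = "be" (length 2)


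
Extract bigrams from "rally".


Word: "rally" (length 5)
Number of bigrams = 5 - 2 + 1 = 4
  Position 0: "ra"
  Position 1: "al"
  Position 2: "ll"
  Position 3: "ly"
Bigrams = "ra", "al", "ll", "ly"


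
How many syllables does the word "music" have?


Word: "music"
Syllable breakdown: mu-sic
Counting: 2 parts
= 2 syllables


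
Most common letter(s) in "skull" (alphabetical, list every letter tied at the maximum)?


Word: "skull"
Letter counts:
  'k': 1
  'l': 2
  's': 1
  'u': 1
Maximum count = 2
Most frequent = 'l' (2 times each)


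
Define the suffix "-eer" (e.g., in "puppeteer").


Suffix: -eer
Example: puppeteer = puppet + -eer
Meaning = one who is concerned with


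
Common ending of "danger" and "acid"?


Word 1: "danger"
Word 2: "acid"
Comparing from end:
  Pos -1: 'r' != 'd' (stop)
LCS = "" (length 0)


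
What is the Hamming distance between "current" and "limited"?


Comparing character by character (same length = 7):
  Pos 0: 'c' vs 'l' !=
  Pos 1: 'u' vs 'i' !=
  Pos 2: 'r' vs 'm' !=
  Pos 3: 'r' vs 'i' !=
  Pos 4: 'e' vs 't' !=
  Pos 5: 'n' vs 'e' !=
  Pos 6: 't' vs 'd' !=
Hamming distance = 7


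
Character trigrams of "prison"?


Word: "prison" (length 6)
Number of trigrams = 6 - 3 + 1 = 4
  Position 0: "pri"
  Position 1: "ris"
  Position 2: "iso"
  Position 3: "son"
Trigrams = "pri", "ris", "iso", "son"


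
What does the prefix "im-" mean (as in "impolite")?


Prefix: im-
Example: impolite (im- + polite)
Meaning = not / into


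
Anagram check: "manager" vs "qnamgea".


Word 1: "manager" → sorted: aaegmnr
Word 2: "qnamgea" → sorted: aaegmnq
Same letters? aaegmnr != aaegmnq
Anagram = No


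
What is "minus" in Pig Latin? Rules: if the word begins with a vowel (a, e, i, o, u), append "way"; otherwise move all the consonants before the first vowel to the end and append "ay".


Word: "minus"
Starts with consonant(s) → move to end, add 'ay'
Consonant cluster: "m"
Pig Latin = "inusmay"


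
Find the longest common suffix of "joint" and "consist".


Word 1: "joint"
Word 2: "consist"
Comparing from end:
  Pos -1: 't' == 't'
  Pos -2: 'n' != 's' (stop)
LCS = "t" (length 1)


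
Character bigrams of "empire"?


Word: "empire" (length 6)
Number of bigrams = 6 - 2 + 1 = 5
  Position 0: "em"
  Position 1: "mp"
  Position 2: "pi"
  Position 3: "ir"
  Position 4: "re"
Bigrams = "em", "mp", "pi", "ir", "re"


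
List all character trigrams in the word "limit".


Word: "limit" (length 5)
Number of trigrams = 5 - 3 + 1 = 3
  Position 0: "lim"
  Position 1: "imi"
  Position 2: "mit"
Trigrams = "lim", "imi", "mit"


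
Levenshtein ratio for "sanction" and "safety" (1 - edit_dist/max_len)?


Word 1: "sanction" (length 8)
Word 2: "safety" (length 6)
One optimal edit sequence:
  1. keep 's'
  2. keep 'a'
  3. substitute 'n' -> 'f'  (+1)
  4. substitute 'c' -> 'e'  (+1)
  5. keep 't'
  6. delete 'i'  (+1)
  7. delete 'o'  (+1)
  8. substitute 'n' -> 'y'  (+1)
Edit distance = 5
Max length = max(8, 6) = 8
Similarity = 1 - 5/8
= 0.3750


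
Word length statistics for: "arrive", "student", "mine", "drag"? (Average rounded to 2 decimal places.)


Lengths: "arrive"=6, "student"=7, "mine"=4, "drag"=4
Sum = 21, Count = 4
Average = 21/4 = 5.25
= avg=5.25, min=4, max=7


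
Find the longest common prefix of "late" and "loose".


Word 1: "late"
Word 2: "loose"
Comparing from start:
  Pos 0: 'l' == 'l'
  Pos 1: 'a' != 'o' (stop)
LCP = "l" (length 1)


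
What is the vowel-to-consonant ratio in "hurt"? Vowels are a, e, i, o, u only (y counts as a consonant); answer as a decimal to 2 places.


Word: "hurt"
Vowels (a,e,i,o,u): 1
Consonants: 3
Ratio = 1/3
= 0.33


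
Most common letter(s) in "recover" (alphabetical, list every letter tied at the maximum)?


Word: "recover"
Letter counts:
  'c': 1
  'e': 2
  'o': 1
  'r': 2
  'v': 1
Maximum count = 2
Most frequent = 'e', 'r' (2 times each)


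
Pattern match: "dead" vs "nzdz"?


Pattern of "dead": [0, 1, 2, 0]
Pattern of "nzdz": [0, 1, 2, 1]
Patterns do not match
Same pattern = No


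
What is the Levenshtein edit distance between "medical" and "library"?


Word 1: "medical" (length 7)
Word 2: "library" (length 7)
One optimal edit sequence (insert/delete/substitute each cost 1):
  1. substitute 'm' -> 'l'  (+1)
  2. substitute 'e' -> 'i'  (+1)
  3. substitute 'd' -> 'b'  (+1)
  4. substitute 'i' -> 'r'  (+1)
  5. substitute 'c' -> 'a'  (+1)
  6. substitute 'a' -> 'r'  (+1)
  7. substitute 'l' -> 'y'  (+1)
Total edit operations: 7
Edit distance = 7


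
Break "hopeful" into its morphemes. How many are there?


Word: "hopeful"
Morphemes: hope / -ful
Each morpheme carries meaning
= 2 morphemes


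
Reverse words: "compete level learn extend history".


Original: "compete level learn extend history"
Words (1..n): compete | level | learn | extend | history
Reversed (n..1): history | extend | learn | level | compete
Result = "history extend learn level compete"


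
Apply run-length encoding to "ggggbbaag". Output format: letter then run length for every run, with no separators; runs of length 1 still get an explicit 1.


String: "ggggbbaag"
Scanning for consecutive runs:
  'g' x 4
  'b' x 2
  'a' x 2
  'g' x 1
RLE = "g4b2a2g1"


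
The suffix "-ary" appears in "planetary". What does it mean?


Suffix: -ary
As in: planetary -> planet + -ary
Meaning = relating to


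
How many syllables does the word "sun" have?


Word: "sun"
Syllable breakdown: sun
Counting: 1 part
= 1 syllable


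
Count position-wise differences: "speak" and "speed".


Comparing character by character (same length = 5):
  Pos 0: 's' vs 's' =
  Pos 1: 'p' vs 'p' =
  Pos 2: 'e' vs 'e' =
  Pos 3: 'a' vs 'e' !=
  Pos 4: 'k' vs 'd' !=
Hamming distance = 2


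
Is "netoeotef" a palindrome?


Word: "netoeotef"
Reversed: "fetoeoten"
Forward == Backward? netoeotef != fetoeoten
Palindrome = No


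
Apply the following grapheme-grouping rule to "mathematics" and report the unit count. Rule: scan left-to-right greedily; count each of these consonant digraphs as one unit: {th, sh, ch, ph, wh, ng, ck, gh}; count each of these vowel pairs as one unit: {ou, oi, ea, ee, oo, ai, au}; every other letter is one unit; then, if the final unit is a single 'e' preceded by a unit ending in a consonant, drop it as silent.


Word: "mathematics" (11 letters)
Left-to-right scan:
  1. 'm' (letter)
  2. 'a' (letter)
  3. 'th' (digraph)
  4. 'e' (letter)
  5. 'm' (letter)
  6. 'a' (letter)
  7. 't' (letter)
  8. 'i' (letter)
  9. 'c' (letter)
  10. 's' (letter)
Units from scan: 10
Sound units = 10 units


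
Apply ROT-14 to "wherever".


Word: "wherever"
Shift: 14
Each letter → (letter + shift) mod 26:
  'w' (22) + 14 = 10 → 'k'
  'h' (7) + 14 = 21 → 'v'
  'e' (4) + 14 = 18 → 's'
  'r' (17) + 14 = 5 → 'f'
  'e' (4) + 14 = 18 → 's'
  'v' (21) + 14 = 9 → 'j'
  'e' (4) + 14 = 18 → 's'
  'r' (17) + 14 = 5 → 'f'
Result = "kvsfsjsf"


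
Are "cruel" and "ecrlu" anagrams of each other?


Word 1: "cruel" → sorted: celru
Word 2: "ecrlu" → sorted: celru
Same letters? celru == celru
Anagram = Yes


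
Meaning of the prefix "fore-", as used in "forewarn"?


Prefix: fore-
Example: forewarn (fore- + warn)
Meaning = before


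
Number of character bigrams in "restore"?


Word: "restore" (length 7)
Number of 2-grams = length - 2 + 1 = 7 - 2 + 1
= 6


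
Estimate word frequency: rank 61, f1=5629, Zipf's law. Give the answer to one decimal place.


Zipf's law: f(r) = f(1) / r
f(1) = 5629
f(61) = 5629 / 61
= 92.3 occurrences


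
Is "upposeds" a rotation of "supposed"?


Word: "supposed", Candidate: "upposeds"
Method: check if candidate is substring of word+word
"supposedsupposed" contains "upposeds"? Yes
Is rotation = Yes


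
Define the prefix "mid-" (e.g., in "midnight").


Prefix: mid-
Example: midnight (mid- + night)
Meaning = middle


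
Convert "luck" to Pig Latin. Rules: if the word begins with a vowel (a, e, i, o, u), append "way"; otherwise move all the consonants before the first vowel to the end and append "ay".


Word: "luck"
Starts with consonant(s) → move to end, add 'ay'
Consonant cluster: "l"
Pig Latin = "ucklay"


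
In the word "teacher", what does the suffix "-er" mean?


Suffix: -er
Example: teacher = teach + -er
Meaning = one who / more


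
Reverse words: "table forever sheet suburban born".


Original: "table forever sheet suburban born"
Words (1..n): table | forever | sheet | suburban | born
Reversed (n..1): born | suburban | sheet | forever | table
Result = "born suburban sheet forever table"


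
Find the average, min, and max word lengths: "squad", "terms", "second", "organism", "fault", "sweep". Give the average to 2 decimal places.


Lengths: "squad"=5, "terms"=5, "second"=6, "organism"=8, "fault"=5, "sweep"=5
Sum = 34, Count = 6
Average = 34/6 = 5.67
= avg=5.67, min=5, max=8


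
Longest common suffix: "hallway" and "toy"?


Word 1: "hallway"
Word 2: "toy"
Comparing from end:
  Pos -1: 'y' == 'y'
  Pos -2: 'a' != 'o' (stop)
LCS = "y" (length 1)


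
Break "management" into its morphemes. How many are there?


Word: "management"
Morphemes: manage | -ment
Each morpheme carries meaning
= 2 morphemes


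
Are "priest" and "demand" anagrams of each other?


Word 1: "priest" → sorted: eiprst
Word 2: "demand" → sorted: addemn
Same letters? eiprst != addemn
Anagram = No


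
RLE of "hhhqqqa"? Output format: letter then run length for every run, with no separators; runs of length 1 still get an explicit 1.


String: "hhhqqqa"
Scanning for consecutive runs:
  'h' x 3
  'q' x 3
  'a' x 1
RLE = "h3q3a1"


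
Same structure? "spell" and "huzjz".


Pattern of "spell": [0, 1, 2, 3, 3]
Pattern of "huzjz": [0, 1, 2, 3, 2]
Patterns do not match
Same pattern = No


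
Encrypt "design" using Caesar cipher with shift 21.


Word: "design"
Shift: 21
Each letter → (letter + shift) mod 26:
  'd' (3) + 21 = 24 → 'y'
  'e' (4) + 21 = 25 → 'z'
  's' (18) + 21 = 13 → 'n'
  'i' (8) + 21 = 3 → 'd'
  'g' (6) + 21 = 1 → 'b'
  'n' (13) + 21 = 8 → 'i'
Result = "yzndbi"


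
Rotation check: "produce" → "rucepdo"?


Word: "produce", Candidate: "rucepdo"
Method: check if candidate is substring of word+word
"produceproduce" contains "rucepdo"? No
Is rotation = No


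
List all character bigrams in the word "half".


Word: "half" (length 4)
Number of bigrams = 4 - 2 + 1 = 3
  Position 0: "ha"
  Position 1: "al"
  Position 2: "lf"
Bigrams = "ha", "al", "lf"


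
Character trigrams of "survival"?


Word: "survival" (length 8)
Number of trigrams = 8 - 3 + 1 = 6
  Position 0: "sur"
  Position 1: "urv"
  Position 2: "rvi"
  Position 3: "viv"
  Position 4: "iva"
  Position 5: "val"
Trigrams = "sur", "urv", "rvi", "viv", "iva", "val"


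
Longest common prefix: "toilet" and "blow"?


Word 1: "toilet"
Word 2: "blow"
Comparing from start:
  Pos 0: 't' != 'b' (stop)
LCP = "" (length 0)


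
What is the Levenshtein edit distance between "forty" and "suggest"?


Word 1: "forty" (length 5)
Word 2: "suggest" (length 7)
One optimal edit sequence (insert/delete/substitute each cost 1):
  1. insert 's'  (+1)
  2. insert 'u'  (+1)
  3. substitute 'f' -> 'g'  (+1)
  4. substitute 'o' -> 'g'  (+1)
  5. substitute 'r' -> 'e'  (+1)
  6. substitute 't' -> 's'  (+1)
  7. substitute 'y' -> 't'  (+1)
Total edit operations: 7
Edit distance = 7


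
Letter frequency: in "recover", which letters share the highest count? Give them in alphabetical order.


Word: "recover"
Letter counts:
  'c': 1
  'e': 2
  'o': 1
  'r': 2
  'v': 1
Maximum count = 2
Most frequent = 'e', 'r' (2 times each)


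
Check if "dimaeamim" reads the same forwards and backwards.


Word: "dimaeamim"
Reversed: "mimaeamid"
Forward == Backward? dimaeamim != mimaeamid
Palindrome = No


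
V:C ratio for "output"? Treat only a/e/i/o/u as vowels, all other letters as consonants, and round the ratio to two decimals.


Word: "output"
Vowels (a,e,i,o,u): 3
Consonants: 3
Ratio = 3/3
= 1.00


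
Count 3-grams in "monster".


Word: "monster" (length 7)
Number of 3-grams = length - 3 + 1 = 7 - 3 + 1
= 5


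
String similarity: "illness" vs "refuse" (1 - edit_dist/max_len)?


Word 1: "illness" (length 7)
Word 2: "refuse" (length 6)
One optimal edit sequence:
  1. delete 'i'  (+1)
  2. substitute 'l' -> 'r'  (+1)
  3. substitute 'l' -> 'e'  (+1)
  4. substitute 'n' -> 'f'  (+1)
  5. substitute 'e' -> 'u'  (+1)
  6. keep 's'
  7. substitute 's' -> 'e'  (+1)
Edit distance = 6
Max length = max(7, 6) = 7
Similarity = 1 - 6/7
= 0.1429


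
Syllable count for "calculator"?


Word: "calculator"
Syllable breakdown: cal | cu | la | tor
Counting: 4 parts
= 4 syllables


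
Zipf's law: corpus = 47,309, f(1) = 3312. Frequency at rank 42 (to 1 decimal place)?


Zipf's law: f(r) = f(1) / r
f(1) = 3312
f(42) = 3312 / 42
= 78.9 occurrences


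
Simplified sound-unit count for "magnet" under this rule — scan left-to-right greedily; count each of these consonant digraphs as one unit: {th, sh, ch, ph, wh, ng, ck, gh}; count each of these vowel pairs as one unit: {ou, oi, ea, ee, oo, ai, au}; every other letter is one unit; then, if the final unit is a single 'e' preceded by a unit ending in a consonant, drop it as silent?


Word: "magnet" (6 letters)
Left-to-right scan:
  1. 'm' (letter)
  2. 'a' (letter)
  3. 'g' (letter)
  4. 'n' (letter)
  5. 'e' (letter)
  6. 't' (letter)
Units from scan: 6
Sound units = 6 units


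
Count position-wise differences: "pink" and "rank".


Comparing character by character (same length = 4):
  Pos 0: 'p' vs 'r' !=
  Pos 1: 'i' vs 'a' !=
  Pos 2: 'n' vs 'n' =
  Pos 3: 'k' vs 'k' =
Hamming distance = 2


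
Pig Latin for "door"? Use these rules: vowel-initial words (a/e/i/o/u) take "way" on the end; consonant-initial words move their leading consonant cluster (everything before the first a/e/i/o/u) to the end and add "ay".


Word: "door"
Starts with consonant(s) → move to end, add 'ay'
Consonant cluster: "d"
Pig Latin = "oorday"


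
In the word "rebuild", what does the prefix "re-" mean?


Prefix: re-
Example: rebuild = re- + build
Meaning = again


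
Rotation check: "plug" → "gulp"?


Word: "plug", Candidate: "gulp"
Method: check if candidate is substring of word+word
"plugplug" contains "gulp"? No
Is rotation = No


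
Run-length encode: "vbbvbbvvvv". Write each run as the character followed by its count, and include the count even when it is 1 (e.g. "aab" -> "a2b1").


String: "vbbvbbvvvv"
Scanning for consecutive runs:
  'v' x 1
  'b' x 2
  'v' x 1
  'b' x 2
  'v' x 4
RLE = "v1b2v1b2v4"


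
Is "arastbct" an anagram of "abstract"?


Word 1: "abstract" → sorted: aabcrstt
Word 2: "arastbct" → sorted: aabcrstt
Same letters? aabcrstt == aabcrstt
Anagram = Yes


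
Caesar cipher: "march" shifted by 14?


Word: "march"
Shift: 14
Each letter → (letter + shift) mod 26:
  'm' (12) + 14 = 0 → 'a'
  'a' (0) + 14 = 14 → 'o'
  'r' (17) + 14 = 5 → 'f'
  'c' (2) + 14 = 16 → 'q'
  'h' (7) + 14 = 21 → 'v'
Result = "aofqv"


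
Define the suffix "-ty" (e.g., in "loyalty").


Suffix: -ty
As in: loyalty -> loyal + -ty
Meaning = quality of


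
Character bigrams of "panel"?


Word: "panel" (length 5)
Number of bigrams = 5 - 2 + 1 = 4
  Position 0: "pa"
  Position 1: "an"
  Position 2: "ne"
  Position 3: "el"
Bigrams = "pa", "an", "ne", "el"


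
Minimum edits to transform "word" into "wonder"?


Word 1: "word" (length 4)
Word 2: "wonder" (length 6)
One optimal edit sequence (insert/delete/substitute each cost 1):
  1. keep 'w'
  2. keep 'o'
  3. substitute 'r' -> 'n'  (+1)
  4. keep 'd'
  5. insert 'e'  (+1)
  6. insert 'r'  (+1)
Total edit operations: 3
Edit distance = 3


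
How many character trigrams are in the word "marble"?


Word: "marble" (length 6)
Number of 3-grams = length - 3 + 1 = 6 - 3 + 1
= 4


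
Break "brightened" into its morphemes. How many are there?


Word: "brightened"
Morphemes: bright + -en + -ed
Each morpheme carries meaning
= 3 morphemes


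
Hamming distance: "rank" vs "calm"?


Comparing character by character (same length = 4):
  Pos 0: 'r' vs 'c' !=
  Pos 1: 'a' vs 'a' =
  Pos 2: 'n' vs 'l' !=
  Pos 3: 'k' vs 'm' !=
Hamming distance = 3


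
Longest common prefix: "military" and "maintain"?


Word 1: "military"
Word 2: "maintain"
Comparing from start:
  Pos 0: 'm' == 'm'
  Pos 1: 'i' != 'a' (stop)
LCP = "m" (length 1)


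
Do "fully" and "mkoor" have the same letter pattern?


Pattern of "fully": [0, 1, 2, 2, 3]
Pattern of "mkoor": [0, 1, 2, 2, 3]
Patterns match
Same pattern = Yes


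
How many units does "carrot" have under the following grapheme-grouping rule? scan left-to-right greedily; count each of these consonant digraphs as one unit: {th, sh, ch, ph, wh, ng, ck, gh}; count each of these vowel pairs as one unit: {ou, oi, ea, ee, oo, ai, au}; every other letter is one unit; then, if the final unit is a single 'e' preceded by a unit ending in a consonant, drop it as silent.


Word: "carrot" (6 letters)
Left-to-right scan:
  1. 'c' (letter)
  2. 'a' (letter)
  3. 'r' (letter)
  4. 'r' (letter)
  5. 'o' (letter)
  6. 't' (letter)
Units from scan: 6
Sound units = 6 units


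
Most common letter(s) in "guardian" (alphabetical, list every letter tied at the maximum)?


Word: "guardian"
Letter counts:
  'a': 2
  'd': 1
  'g': 1
  'i': 1
  'n': 1
  'r': 1
  'u': 1
Maximum count = 2
Most frequent = 'a' (2 times each)


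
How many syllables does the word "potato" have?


Word: "potato"
Syllable breakdown: po / ta / to
Counting: 3 parts
= 3 syllables


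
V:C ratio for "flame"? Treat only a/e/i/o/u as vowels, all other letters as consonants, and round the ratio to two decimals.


Word: "flame"
Vowels (a,e,i,o,u): 2
Consonants: 3
Ratio = 2/3
= 0.67


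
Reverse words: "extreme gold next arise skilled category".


Original: "extreme gold next arise skilled category"
Words (1..n): extreme | gold | next | arise | skilled | category
Reversed (n..1): category | skilled | arise | next | gold | extreme
Result = "category skilled arise next gold extreme"


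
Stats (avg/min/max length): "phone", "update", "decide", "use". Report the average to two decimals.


Lengths: "phone"=5, "update"=6, "decide"=6, "use"=3
Sum = 20, Count = 4
Average = 20/4 = 5.00
= avg=5.00, min=3, max=6


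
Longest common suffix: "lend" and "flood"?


Word 1: "lend"
Word 2: "flood"
Comparing from end:
  Pos -1: 'd' == 'd'
  Pos -2: 'n' != 'o' (stop)
LCS = "d" (length 1)


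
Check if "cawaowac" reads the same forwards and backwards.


Word: "cawaowac"
Reversed: "cawoawac"
Forward == Backward? cawaowac != cawoawac
Palindrome = No


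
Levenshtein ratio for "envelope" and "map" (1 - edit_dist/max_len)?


Word 1: "envelope" (length 8)
Word 2: "map" (length 3)
One optimal edit sequence:
  1. delete 'e'  (+1)
  2. delete 'n'  (+1)
  3. delete 'v'  (+1)
  4. delete 'e'  (+1)
  5. substitute 'l' -> 'm'  (+1)
  6. substitute 'o' -> 'a'  (+1)
  7. keep 'p'
  8. delete 'e'  (+1)
Edit distance = 7
Max length = max(8, 3) = 8
Similarity = 1 - 7/8
= 0.1250


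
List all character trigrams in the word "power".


Word: "power" (length 5)
Number of trigrams = 5 - 3 + 1 = 3
  Position 0: "pow"
  Position 1: "owe"
  Position 2: "wer"
Trigrams = "pow", "owe", "wer"


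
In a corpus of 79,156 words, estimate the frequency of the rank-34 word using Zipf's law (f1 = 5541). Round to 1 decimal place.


Zipf's law: f(r) = f(1) / r
f(1) = 5541
f(34) = 5541 / 34
= 163.0 occurrences


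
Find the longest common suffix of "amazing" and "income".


Word 1: "amazing"
Word 2: "income"
Comparing from end:
  Pos -1: 'g' != 'e' (stop)
LCS = "" (length 0)


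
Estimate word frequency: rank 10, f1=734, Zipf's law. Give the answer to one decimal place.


Zipf's law: f(r) = f(1) / r
f(1) = 734
f(10) = 734 / 10
= 73.4 occurrences


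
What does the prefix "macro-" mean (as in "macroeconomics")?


Prefix: macro-
Example: macroeconomics = macro- + economics
Meaning = large


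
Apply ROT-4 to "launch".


Word: "launch"
Shift: 4
Each letter → (letter + shift) mod 26:
  'l' (11) + 4 = 15 → 'p'
  'a' (0) + 4 = 4 → 'e'
  'u' (20) + 4 = 24 → 'y'
  'n' (13) + 4 = 17 → 'r'
  'c' (2) + 4 = 6 → 'g'
  'h' (7) + 4 = 11 → 'l'
Result = "peyrgl"


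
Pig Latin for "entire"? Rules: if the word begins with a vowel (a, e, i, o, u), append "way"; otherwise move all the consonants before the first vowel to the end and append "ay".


Word: "entire"
Starts with vowel → add 'way'
Pig Latin = "entireway"


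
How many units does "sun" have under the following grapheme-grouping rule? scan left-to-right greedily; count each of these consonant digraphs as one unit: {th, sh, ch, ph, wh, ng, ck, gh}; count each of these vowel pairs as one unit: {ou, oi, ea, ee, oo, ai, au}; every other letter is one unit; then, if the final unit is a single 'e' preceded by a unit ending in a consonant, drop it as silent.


Word: "sun" (3 letters)
Left-to-right scan:
  1. 's' (letter)
  2. 'u' (letter)
  3. 'n' (letter)
Units from scan: 3
Sound units = 3 units


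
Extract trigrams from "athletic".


Word: "athletic" (length 8)
Number of trigrams = 8 - 3 + 1 = 6
  Position 0: "ath"
  Position 1: "thl"
  Position 2: "hle"
  Position 3: "let"
  Position 4: "eti"
  Position 5: "tic"
Trigrams = "ath", "thl", "hle", "let", "eti", "tic"


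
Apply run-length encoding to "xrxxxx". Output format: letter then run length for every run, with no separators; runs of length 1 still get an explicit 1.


String: "xrxxxx"
Scanning for consecutive runs:
  'x' x 1
  'r' x 1
  'x' x 4
RLE = "x1r1x4"


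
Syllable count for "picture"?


Word: "picture"
Syllable breakdown: pic | ture
Counting: 2 parts
= 2 syllables


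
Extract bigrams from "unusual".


Word: "unusual" (length 7)
Number of bigrams = 7 - 2 + 1 = 6
  Position 0: "un"
  Position 1: "nu"
  Position 2: "us"
  Position 3: "su"
  Position 4: "ua"
  Position 5: "al"
Bigrams = "un", "nu", "us", "su", "ua", "al"


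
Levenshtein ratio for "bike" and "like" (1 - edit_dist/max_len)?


Word 1: "bike" (length 4)
Word 2: "like" (length 4)
One optimal edit sequence:
  1. substitute 'b' -> 'l'  (+1)
  2. keep 'i'
  3. keep 'k'
  4. keep 'e'
Edit distance = 1
Max length = max(4, 4) = 4
Similarity = 1 - 1/4
= 0.7500


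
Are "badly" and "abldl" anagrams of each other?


Word 1: "badly" → sorted: abdly
Word 2: "abldl" → sorted: abdll
Same letters? abdly != abdll
Anagram = No


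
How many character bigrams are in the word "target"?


Word: "target" (length 6)
Number of 2-grams = length - 2 + 1 = 6 - 2 + 1
= 5


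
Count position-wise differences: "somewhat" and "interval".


Comparing character by character (same length = 8):
  Pos 0: 's' vs 'i' !=
  Pos 1: 'o' vs 'n' !=
  Pos 2: 'm' vs 't' !=
  Pos 3: 'e' vs 'e' =
  Pos 4: 'w' vs 'r' !=
  Pos 5: 'h' vs 'v' !=
  Pos 6: 'a' vs 'a' =
  Pos 7: 't' vs 'l' !=
Hamming distance = 6


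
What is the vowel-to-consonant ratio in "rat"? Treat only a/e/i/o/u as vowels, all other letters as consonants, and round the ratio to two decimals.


Word: "rat"
Vowels (a,e,i,o,u): 1
Consonants: 2
Ratio = 1/2
= 0.50


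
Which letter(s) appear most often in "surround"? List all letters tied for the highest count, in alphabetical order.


Word: "surround"
Letter counts:
  'd': 1
  'n': 1
  'o': 1
  'r': 2
  's': 1
  'u': 2
Maximum count = 2
Most frequent = 'r', 'u' (2 times each)


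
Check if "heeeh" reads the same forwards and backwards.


Word: "heeeh"
Reversed: "heeeh"
Forward == Backward? heeeh == heeeh
Palindrome = Yes


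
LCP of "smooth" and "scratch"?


Word 1: "smooth"
Word 2: "scratch"
Comparing from start:
  Pos 0: 's' == 's'
  Pos 1: 'm' != 'c' (stop)
LCP = "s" (length 1)


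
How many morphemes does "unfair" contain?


Word: "unfair"
Morphemes: un- / fair
Each morpheme carries meaning
= 2 morphemes


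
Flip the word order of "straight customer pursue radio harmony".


Original: "straight customer pursue radio harmony"
Words (1..n): straight | customer | pursue | radio | harmony
Reversed (n..1): harmony | radio | pursue | customer | straight
Result = "harmony radio pursue customer straight"


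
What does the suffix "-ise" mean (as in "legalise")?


Suffix: -ise
As in: legalise -> legal + -ise
Meaning = to make


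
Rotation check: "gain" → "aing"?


Word: "gain", Candidate: "aing"
Method: check if candidate is substring of word+word
"gaingain" contains "aing"? Yes
Is rotation = Yes


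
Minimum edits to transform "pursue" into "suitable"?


Word 1: "pursue" (length 6)
Word 2: "suitable" (length 8)
One optimal edit sequence (insert/delete/substitute each cost 1):
  1. substitute 'p' -> 's'  (+1)
  2. keep 'u'
  3. insert 'i'  (+1)
  4. insert 't'  (+1)
  5. substitute 'r' -> 'a'  (+1)
  6. substitute 's' -> 'b'  (+1)
  7. substitute 'u' -> 'l'  (+1)
  8. keep 'e'
Total edit operations: 6
Edit distance = 6


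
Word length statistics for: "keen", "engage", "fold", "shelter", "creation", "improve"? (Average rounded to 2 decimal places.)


Lengths: "keen"=4, "engage"=6, "fold"=4, "shelter"=7, "creation"=8, "improve"=7
Sum = 36, Count = 6
Average = 36/6 = 6.00
= avg=6.00, min=4, max=8


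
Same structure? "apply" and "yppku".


Pattern of "apply": [0, 1, 1, 2, 3]
Pattern of "yppku": [0, 1, 1, 2, 3]
Patterns match
Same pattern = Yes


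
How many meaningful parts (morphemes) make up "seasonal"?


Word: "seasonal"
Morphemes: season | -al
Each morpheme carries meaning
= 2 morphemes


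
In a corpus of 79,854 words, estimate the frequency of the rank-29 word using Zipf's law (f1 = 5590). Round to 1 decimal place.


Zipf's law: f(r) = f(1) / r
f(1) = 5590
f(29) = 5590 / 29
= 192.8 occurrences


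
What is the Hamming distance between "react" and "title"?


Comparing character by character (same length = 5):
  Pos 0: 'r' vs 't' !=
  Pos 1: 'e' vs 'i' !=
  Pos 2: 'a' vs 't' !=
  Pos 3: 'c' vs 'l' !=
  Pos 4: 't' vs 'e' !=
Hamming distance = 5


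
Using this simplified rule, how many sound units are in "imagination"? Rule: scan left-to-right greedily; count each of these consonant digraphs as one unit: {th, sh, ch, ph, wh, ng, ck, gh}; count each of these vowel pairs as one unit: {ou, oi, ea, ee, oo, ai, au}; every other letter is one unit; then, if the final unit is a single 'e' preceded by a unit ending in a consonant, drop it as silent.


Word: "imagination" (11 letters)
Left-to-right scan:
  1. 'i' (letter)
  2. 'm' (letter)
  3. 'a' (letter)
  4. 'g' (letter)
  5. 'i' (letter)
  6. 'n' (letter)
  7. 'a' (letter)
  8. 't' (letter)
  9. 'i' (letter)
  10. 'o' (letter)
  11. 'n' (letter)
Units from scan: 11
Sound units = 11 units
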